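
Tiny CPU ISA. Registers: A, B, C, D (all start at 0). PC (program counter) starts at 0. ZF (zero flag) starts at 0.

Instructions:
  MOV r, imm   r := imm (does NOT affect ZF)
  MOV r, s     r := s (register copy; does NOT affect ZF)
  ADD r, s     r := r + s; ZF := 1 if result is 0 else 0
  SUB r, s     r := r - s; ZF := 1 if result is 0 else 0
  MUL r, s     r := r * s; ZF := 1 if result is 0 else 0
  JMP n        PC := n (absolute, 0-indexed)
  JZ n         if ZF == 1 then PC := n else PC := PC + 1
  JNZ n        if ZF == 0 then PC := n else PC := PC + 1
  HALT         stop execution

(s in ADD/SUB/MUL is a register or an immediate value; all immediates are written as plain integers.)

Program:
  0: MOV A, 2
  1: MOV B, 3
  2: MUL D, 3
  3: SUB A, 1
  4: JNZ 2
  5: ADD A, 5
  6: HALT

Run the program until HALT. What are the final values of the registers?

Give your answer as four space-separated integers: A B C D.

Step 1: PC=0 exec 'MOV A, 2'. After: A=2 B=0 C=0 D=0 ZF=0 PC=1
Step 2: PC=1 exec 'MOV B, 3'. After: A=2 B=3 C=0 D=0 ZF=0 PC=2
Step 3: PC=2 exec 'MUL D, 3'. After: A=2 B=3 C=0 D=0 ZF=1 PC=3
Step 4: PC=3 exec 'SUB A, 1'. After: A=1 B=3 C=0 D=0 ZF=0 PC=4
Step 5: PC=4 exec 'JNZ 2'. After: A=1 B=3 C=0 D=0 ZF=0 PC=2
Step 6: PC=2 exec 'MUL D, 3'. After: A=1 B=3 C=0 D=0 ZF=1 PC=3
Step 7: PC=3 exec 'SUB A, 1'. After: A=0 B=3 C=0 D=0 ZF=1 PC=4
Step 8: PC=4 exec 'JNZ 2'. After: A=0 B=3 C=0 D=0 ZF=1 PC=5
Step 9: PC=5 exec 'ADD A, 5'. After: A=5 B=3 C=0 D=0 ZF=0 PC=6
Step 10: PC=6 exec 'HALT'. After: A=5 B=3 C=0 D=0 ZF=0 PC=6 HALTED

Answer: 5 3 0 0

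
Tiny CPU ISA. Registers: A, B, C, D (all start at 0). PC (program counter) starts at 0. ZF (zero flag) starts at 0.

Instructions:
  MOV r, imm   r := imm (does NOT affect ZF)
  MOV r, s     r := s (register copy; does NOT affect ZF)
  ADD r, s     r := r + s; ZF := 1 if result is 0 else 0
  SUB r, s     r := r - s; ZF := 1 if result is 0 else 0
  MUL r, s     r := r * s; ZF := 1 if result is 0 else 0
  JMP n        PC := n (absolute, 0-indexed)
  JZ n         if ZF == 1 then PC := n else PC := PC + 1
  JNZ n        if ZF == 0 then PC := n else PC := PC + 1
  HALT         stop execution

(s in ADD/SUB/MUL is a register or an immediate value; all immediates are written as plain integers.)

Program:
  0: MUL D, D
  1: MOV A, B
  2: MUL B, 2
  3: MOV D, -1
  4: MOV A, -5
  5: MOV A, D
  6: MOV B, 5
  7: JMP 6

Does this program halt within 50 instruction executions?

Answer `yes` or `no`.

Step 1: PC=0 exec 'MUL D, D'. After: A=0 B=0 C=0 D=0 ZF=1 PC=1
Step 2: PC=1 exec 'MOV A, B'. After: A=0 B=0 C=0 D=0 ZF=1 PC=2
Step 3: PC=2 exec 'MUL B, 2'. After: A=0 B=0 C=0 D=0 ZF=1 PC=3
Step 4: PC=3 exec 'MOV D, -1'. After: A=0 B=0 C=0 D=-1 ZF=1 PC=4
Step 5: PC=4 exec 'MOV A, -5'. After: A=-5 B=0 C=0 D=-1 ZF=1 PC=5
Step 6: PC=5 exec 'MOV A, D'. After: A=-1 B=0 C=0 D=-1 ZF=1 PC=6
Step 7: PC=6 exec 'MOV B, 5'. After: A=-1 B=5 C=0 D=-1 ZF=1 PC=7
Step 8: PC=7 exec 'JMP 6'. After: A=-1 B=5 C=0 D=-1 ZF=1 PC=6
Step 9: PC=6 exec 'MOV B, 5'. After: A=-1 B=5 C=0 D=-1 ZF=1 PC=7
State after step 9 equals state after step 7: the program is in a cycle of length 2 and will never halt.

Answer: no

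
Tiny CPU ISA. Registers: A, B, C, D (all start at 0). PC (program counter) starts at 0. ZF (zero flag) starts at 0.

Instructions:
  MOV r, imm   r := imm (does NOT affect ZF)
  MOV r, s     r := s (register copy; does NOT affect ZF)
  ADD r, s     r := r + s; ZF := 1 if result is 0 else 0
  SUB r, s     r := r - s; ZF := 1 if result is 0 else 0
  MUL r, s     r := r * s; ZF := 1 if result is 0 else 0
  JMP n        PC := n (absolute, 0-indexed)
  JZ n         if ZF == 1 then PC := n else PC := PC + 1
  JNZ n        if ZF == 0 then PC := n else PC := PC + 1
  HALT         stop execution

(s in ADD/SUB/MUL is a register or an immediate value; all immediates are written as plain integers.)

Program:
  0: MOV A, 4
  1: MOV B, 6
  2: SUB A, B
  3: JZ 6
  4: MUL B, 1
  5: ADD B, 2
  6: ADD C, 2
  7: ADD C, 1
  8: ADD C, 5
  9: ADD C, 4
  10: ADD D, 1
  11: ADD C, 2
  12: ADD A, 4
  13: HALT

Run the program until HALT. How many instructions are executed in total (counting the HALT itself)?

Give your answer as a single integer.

Answer: 14

Derivation:
Step 1: PC=0 exec 'MOV A, 4'. After: A=4 B=0 C=0 D=0 ZF=0 PC=1
Step 2: PC=1 exec 'MOV B, 6'. After: A=4 B=6 C=0 D=0 ZF=0 PC=2
Step 3: PC=2 exec 'SUB A, B'. After: A=-2 B=6 C=0 D=0 ZF=0 PC=3
Step 4: PC=3 exec 'JZ 6'. After: A=-2 B=6 C=0 D=0 ZF=0 PC=4
Step 5: PC=4 exec 'MUL B, 1'. After: A=-2 B=6 C=0 D=0 ZF=0 PC=5
Step 6: PC=5 exec 'ADD B, 2'. After: A=-2 B=8 C=0 D=0 ZF=0 PC=6
Step 7: PC=6 exec 'ADD C, 2'. After: A=-2 B=8 C=2 D=0 ZF=0 PC=7
Step 8: PC=7 exec 'ADD C, 1'. After: A=-2 B=8 C=3 D=0 ZF=0 PC=8
Step 9: PC=8 exec 'ADD C, 5'. After: A=-2 B=8 C=8 D=0 ZF=0 PC=9
Step 10: PC=9 exec 'ADD C, 4'. After: A=-2 B=8 C=12 D=0 ZF=0 PC=10
Step 11: PC=10 exec 'ADD D, 1'. After: A=-2 B=8 C=12 D=1 ZF=0 PC=11
Step 12: PC=11 exec 'ADD C, 2'. After: A=-2 B=8 C=14 D=1 ZF=0 PC=12
Step 13: PC=12 exec 'ADD A, 4'. After: A=2 B=8 C=14 D=1 ZF=0 PC=13
Step 14: PC=13 exec 'HALT'. After: A=2 B=8 C=14 D=1 ZF=0 PC=13 HALTED
Total instructions executed: 14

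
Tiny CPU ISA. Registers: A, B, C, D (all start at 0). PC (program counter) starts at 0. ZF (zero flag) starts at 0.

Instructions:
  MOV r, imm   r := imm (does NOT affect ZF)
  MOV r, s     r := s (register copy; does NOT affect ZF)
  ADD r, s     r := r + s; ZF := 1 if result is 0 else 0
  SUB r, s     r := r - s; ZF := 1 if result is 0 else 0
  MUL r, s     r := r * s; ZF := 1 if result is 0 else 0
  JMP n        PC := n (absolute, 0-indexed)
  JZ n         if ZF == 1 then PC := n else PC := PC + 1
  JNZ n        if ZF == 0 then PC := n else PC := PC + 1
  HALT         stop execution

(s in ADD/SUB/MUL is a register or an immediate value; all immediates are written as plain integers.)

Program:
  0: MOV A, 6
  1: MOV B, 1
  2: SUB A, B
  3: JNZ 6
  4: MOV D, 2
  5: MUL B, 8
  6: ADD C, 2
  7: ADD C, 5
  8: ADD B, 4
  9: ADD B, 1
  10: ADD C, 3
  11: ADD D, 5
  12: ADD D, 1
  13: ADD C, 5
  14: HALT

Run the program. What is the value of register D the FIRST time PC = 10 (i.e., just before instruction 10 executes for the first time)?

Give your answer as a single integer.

Step 1: PC=0 exec 'MOV A, 6'. After: A=6 B=0 C=0 D=0 ZF=0 PC=1
Step 2: PC=1 exec 'MOV B, 1'. After: A=6 B=1 C=0 D=0 ZF=0 PC=2
Step 3: PC=2 exec 'SUB A, B'. After: A=5 B=1 C=0 D=0 ZF=0 PC=3
Step 4: PC=3 exec 'JNZ 6'. After: A=5 B=1 C=0 D=0 ZF=0 PC=6
Step 5: PC=6 exec 'ADD C, 2'. After: A=5 B=1 C=2 D=0 ZF=0 PC=7
Step 6: PC=7 exec 'ADD C, 5'. After: A=5 B=1 C=7 D=0 ZF=0 PC=8
Step 7: PC=8 exec 'ADD B, 4'. After: A=5 B=5 C=7 D=0 ZF=0 PC=9
Step 8: PC=9 exec 'ADD B, 1'. After: A=5 B=6 C=7 D=0 ZF=0 PC=10
First time PC=10: D=0

0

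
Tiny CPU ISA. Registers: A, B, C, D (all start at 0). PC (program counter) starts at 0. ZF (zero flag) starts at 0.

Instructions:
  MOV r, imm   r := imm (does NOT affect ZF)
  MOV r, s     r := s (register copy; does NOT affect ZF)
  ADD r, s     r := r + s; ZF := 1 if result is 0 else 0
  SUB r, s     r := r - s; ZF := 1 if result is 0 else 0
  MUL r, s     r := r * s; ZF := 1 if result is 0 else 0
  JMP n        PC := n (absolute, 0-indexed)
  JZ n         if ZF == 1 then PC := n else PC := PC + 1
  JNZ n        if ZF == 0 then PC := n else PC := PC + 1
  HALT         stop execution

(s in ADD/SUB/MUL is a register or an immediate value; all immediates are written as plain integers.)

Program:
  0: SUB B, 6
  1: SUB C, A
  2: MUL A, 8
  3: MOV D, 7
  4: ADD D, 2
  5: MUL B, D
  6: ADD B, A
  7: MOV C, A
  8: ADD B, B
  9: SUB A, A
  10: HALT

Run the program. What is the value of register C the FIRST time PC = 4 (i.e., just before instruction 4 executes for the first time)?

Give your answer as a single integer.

Step 1: PC=0 exec 'SUB B, 6'. After: A=0 B=-6 C=0 D=0 ZF=0 PC=1
Step 2: PC=1 exec 'SUB C, A'. After: A=0 B=-6 C=0 D=0 ZF=1 PC=2
Step 3: PC=2 exec 'MUL A, 8'. After: A=0 B=-6 C=0 D=0 ZF=1 PC=3
Step 4: PC=3 exec 'MOV D, 7'. After: A=0 B=-6 C=0 D=7 ZF=1 PC=4
First time PC=4: C=0

0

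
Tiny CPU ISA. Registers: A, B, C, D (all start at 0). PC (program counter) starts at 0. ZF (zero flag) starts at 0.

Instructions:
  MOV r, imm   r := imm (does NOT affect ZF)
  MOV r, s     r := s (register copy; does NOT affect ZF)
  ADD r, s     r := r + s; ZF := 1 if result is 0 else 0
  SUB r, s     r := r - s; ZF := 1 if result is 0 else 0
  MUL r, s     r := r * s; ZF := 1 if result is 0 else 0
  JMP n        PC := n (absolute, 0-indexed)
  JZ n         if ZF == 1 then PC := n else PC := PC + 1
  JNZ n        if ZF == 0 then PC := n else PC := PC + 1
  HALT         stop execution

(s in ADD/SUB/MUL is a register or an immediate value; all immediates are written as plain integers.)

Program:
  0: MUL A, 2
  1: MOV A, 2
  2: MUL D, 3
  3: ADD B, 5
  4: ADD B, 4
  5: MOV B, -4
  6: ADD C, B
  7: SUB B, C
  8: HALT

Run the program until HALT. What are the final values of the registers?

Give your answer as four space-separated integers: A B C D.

Step 1: PC=0 exec 'MUL A, 2'. After: A=0 B=0 C=0 D=0 ZF=1 PC=1
Step 2: PC=1 exec 'MOV A, 2'. After: A=2 B=0 C=0 D=0 ZF=1 PC=2
Step 3: PC=2 exec 'MUL D, 3'. After: A=2 B=0 C=0 D=0 ZF=1 PC=3
Step 4: PC=3 exec 'ADD B, 5'. After: A=2 B=5 C=0 D=0 ZF=0 PC=4
Step 5: PC=4 exec 'ADD B, 4'. After: A=2 B=9 C=0 D=0 ZF=0 PC=5
Step 6: PC=5 exec 'MOV B, -4'. After: A=2 B=-4 C=0 D=0 ZF=0 PC=6
Step 7: PC=6 exec 'ADD C, B'. After: A=2 B=-4 C=-4 D=0 ZF=0 PC=7
Step 8: PC=7 exec 'SUB B, C'. After: A=2 B=0 C=-4 D=0 ZF=1 PC=8
Step 9: PC=8 exec 'HALT'. After: A=2 B=0 C=-4 D=0 ZF=1 PC=8 HALTED

Answer: 2 0 -4 0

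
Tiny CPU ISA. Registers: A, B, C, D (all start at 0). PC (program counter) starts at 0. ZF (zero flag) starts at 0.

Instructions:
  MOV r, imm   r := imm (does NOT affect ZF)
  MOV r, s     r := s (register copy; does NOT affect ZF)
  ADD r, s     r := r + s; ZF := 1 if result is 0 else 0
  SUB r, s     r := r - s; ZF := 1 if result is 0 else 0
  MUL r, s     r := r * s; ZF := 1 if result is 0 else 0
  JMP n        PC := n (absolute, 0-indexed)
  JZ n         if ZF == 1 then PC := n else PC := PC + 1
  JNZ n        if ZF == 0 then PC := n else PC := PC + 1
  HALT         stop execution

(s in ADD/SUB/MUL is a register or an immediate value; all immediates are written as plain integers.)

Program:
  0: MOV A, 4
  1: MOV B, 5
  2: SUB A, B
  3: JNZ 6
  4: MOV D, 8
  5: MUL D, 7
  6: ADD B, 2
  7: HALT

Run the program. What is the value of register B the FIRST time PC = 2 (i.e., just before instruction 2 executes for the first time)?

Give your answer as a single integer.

Step 1: PC=0 exec 'MOV A, 4'. After: A=4 B=0 C=0 D=0 ZF=0 PC=1
Step 2: PC=1 exec 'MOV B, 5'. After: A=4 B=5 C=0 D=0 ZF=0 PC=2
First time PC=2: B=5

5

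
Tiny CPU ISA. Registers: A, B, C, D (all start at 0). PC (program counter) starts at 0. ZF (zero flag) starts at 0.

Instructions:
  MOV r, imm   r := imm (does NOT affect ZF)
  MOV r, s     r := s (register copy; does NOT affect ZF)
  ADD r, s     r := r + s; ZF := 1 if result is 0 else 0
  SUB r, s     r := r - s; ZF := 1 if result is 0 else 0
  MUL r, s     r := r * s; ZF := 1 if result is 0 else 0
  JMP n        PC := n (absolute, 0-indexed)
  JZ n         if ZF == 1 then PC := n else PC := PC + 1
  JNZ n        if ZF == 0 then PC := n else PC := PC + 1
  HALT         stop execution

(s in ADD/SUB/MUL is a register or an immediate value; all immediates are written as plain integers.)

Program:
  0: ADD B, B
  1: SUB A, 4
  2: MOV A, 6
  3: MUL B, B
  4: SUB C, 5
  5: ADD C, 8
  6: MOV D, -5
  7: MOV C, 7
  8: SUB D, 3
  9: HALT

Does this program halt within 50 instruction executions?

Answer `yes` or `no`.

Answer: yes

Derivation:
Step 1: PC=0 exec 'ADD B, B'. After: A=0 B=0 C=0 D=0 ZF=1 PC=1
Step 2: PC=1 exec 'SUB A, 4'. After: A=-4 B=0 C=0 D=0 ZF=0 PC=2
Step 3: PC=2 exec 'MOV A, 6'. After: A=6 B=0 C=0 D=0 ZF=0 PC=3
Step 4: PC=3 exec 'MUL B, B'. After: A=6 B=0 C=0 D=0 ZF=1 PC=4
Step 5: PC=4 exec 'SUB C, 5'. After: A=6 B=0 C=-5 D=0 ZF=0 PC=5
Step 6: PC=5 exec 'ADD C, 8'. After: A=6 B=0 C=3 D=0 ZF=0 PC=6
Step 7: PC=6 exec 'MOV D, -5'. After: A=6 B=0 C=3 D=-5 ZF=0 PC=7
Step 8: PC=7 exec 'MOV C, 7'. After: A=6 B=0 C=7 D=-5 ZF=0 PC=8
Step 9: PC=8 exec 'SUB D, 3'. After: A=6 B=0 C=7 D=-8 ZF=0 PC=9
Step 10: PC=9 exec 'HALT'. After: A=6 B=0 C=7 D=-8 ZF=0 PC=9 HALTED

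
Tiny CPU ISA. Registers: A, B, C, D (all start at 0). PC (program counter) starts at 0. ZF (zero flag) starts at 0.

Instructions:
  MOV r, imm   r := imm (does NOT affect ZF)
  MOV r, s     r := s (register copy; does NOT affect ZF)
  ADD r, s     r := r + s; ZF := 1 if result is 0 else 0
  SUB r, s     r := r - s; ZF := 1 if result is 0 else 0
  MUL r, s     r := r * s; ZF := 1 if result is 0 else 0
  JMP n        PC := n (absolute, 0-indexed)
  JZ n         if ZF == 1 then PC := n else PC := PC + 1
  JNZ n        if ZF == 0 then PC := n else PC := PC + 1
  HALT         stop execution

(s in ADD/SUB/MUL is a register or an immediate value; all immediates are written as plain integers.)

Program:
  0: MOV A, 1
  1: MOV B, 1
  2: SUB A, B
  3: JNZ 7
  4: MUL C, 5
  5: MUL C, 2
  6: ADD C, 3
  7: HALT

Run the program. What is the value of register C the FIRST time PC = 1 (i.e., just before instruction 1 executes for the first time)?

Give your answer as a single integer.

Step 1: PC=0 exec 'MOV A, 1'. After: A=1 B=0 C=0 D=0 ZF=0 PC=1
First time PC=1: C=0

0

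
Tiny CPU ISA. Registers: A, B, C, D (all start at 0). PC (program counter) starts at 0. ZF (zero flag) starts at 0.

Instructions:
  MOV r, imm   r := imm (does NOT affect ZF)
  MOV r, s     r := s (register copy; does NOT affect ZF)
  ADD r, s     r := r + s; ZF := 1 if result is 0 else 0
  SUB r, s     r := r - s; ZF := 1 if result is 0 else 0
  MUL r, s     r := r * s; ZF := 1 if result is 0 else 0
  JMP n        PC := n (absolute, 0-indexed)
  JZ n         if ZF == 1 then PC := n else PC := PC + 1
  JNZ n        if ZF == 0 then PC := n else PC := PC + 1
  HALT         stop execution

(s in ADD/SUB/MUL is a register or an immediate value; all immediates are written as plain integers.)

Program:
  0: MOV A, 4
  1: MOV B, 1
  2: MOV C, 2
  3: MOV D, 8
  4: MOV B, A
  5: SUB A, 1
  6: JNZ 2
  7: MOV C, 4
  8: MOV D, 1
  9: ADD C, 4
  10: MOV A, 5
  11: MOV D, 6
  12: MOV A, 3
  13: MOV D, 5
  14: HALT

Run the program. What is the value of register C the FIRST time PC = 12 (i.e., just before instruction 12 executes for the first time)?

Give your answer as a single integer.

Step 1: PC=0 exec 'MOV A, 4'. After: A=4 B=0 C=0 D=0 ZF=0 PC=1
Step 2: PC=1 exec 'MOV B, 1'. After: A=4 B=1 C=0 D=0 ZF=0 PC=2
Step 3: PC=2 exec 'MOV C, 2'. After: A=4 B=1 C=2 D=0 ZF=0 PC=3
Step 4: PC=3 exec 'MOV D, 8'. After: A=4 B=1 C=2 D=8 ZF=0 PC=4
Step 5: PC=4 exec 'MOV B, A'. After: A=4 B=4 C=2 D=8 ZF=0 PC=5
Step 6: PC=5 exec 'SUB A, 1'. After: A=3 B=4 C=2 D=8 ZF=0 PC=6
Step 7: PC=6 exec 'JNZ 2'. After: A=3 B=4 C=2 D=8 ZF=0 PC=2
Step 8: PC=2 exec 'MOV C, 2'. After: A=3 B=4 C=2 D=8 ZF=0 PC=3
Step 9: PC=3 exec 'MOV D, 8'. After: A=3 B=4 C=2 D=8 ZF=0 PC=4
Step 10: PC=4 exec 'MOV B, A'. After: A=3 B=3 C=2 D=8 ZF=0 PC=5
Step 11: PC=5 exec 'SUB A, 1'. After: A=2 B=3 C=2 D=8 ZF=0 PC=6
Step 12: PC=6 exec 'JNZ 2'. After: A=2 B=3 C=2 D=8 ZF=0 PC=2
Step 13: PC=2 exec 'MOV C, 2'. After: A=2 B=3 C=2 D=8 ZF=0 PC=3
Step 14: PC=3 exec 'MOV D, 8'. After: A=2 B=3 C=2 D=8 ZF=0 PC=4
Step 15: PC=4 exec 'MOV B, A'. After: A=2 B=2 C=2 D=8 ZF=0 PC=5
Step 16: PC=5 exec 'SUB A, 1'. After: A=1 B=2 C=2 D=8 ZF=0 PC=6
Step 17: PC=6 exec 'JNZ 2'. After: A=1 B=2 C=2 D=8 ZF=0 PC=2
Step 18: PC=2 exec 'MOV C, 2'. After: A=1 B=2 C=2 D=8 ZF=0 PC=3
Step 19: PC=3 exec 'MOV D, 8'. After: A=1 B=2 C=2 D=8 ZF=0 PC=4
Step 20: PC=4 exec 'MOV B, A'. After: A=1 B=1 C=2 D=8 ZF=0 PC=5
Step 21: PC=5 exec 'SUB A, 1'. After: A=0 B=1 C=2 D=8 ZF=1 PC=6
Step 22: PC=6 exec 'JNZ 2'. After: A=0 B=1 C=2 D=8 ZF=1 PC=7
Step 23: PC=7 exec 'MOV C, 4'. After: A=0 B=1 C=4 D=8 ZF=1 PC=8
Step 24: PC=8 exec 'MOV D, 1'. After: A=0 B=1 C=4 D=1 ZF=1 PC=9
Step 25: PC=9 exec 'ADD C, 4'. After: A=0 B=1 C=8 D=1 ZF=0 PC=10
Step 26: PC=10 exec 'MOV A, 5'. After: A=5 B=1 C=8 D=1 ZF=0 PC=11
Step 27: PC=11 exec 'MOV D, 6'. After: A=5 B=1 C=8 D=6 ZF=0 PC=12
First time PC=12: C=8

8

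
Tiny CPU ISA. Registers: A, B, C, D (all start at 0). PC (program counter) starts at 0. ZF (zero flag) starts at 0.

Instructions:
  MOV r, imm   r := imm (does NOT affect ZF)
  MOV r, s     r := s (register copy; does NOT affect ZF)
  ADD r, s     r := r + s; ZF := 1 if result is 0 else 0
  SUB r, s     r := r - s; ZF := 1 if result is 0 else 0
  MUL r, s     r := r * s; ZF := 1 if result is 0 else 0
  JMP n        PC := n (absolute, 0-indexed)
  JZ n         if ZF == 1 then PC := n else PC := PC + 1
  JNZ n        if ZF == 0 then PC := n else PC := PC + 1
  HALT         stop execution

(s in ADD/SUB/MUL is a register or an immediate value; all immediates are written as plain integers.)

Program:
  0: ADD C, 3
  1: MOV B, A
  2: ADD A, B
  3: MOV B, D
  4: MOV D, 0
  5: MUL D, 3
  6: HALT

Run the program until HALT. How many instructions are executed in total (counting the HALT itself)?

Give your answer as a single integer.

Answer: 7

Derivation:
Step 1: PC=0 exec 'ADD C, 3'. After: A=0 B=0 C=3 D=0 ZF=0 PC=1
Step 2: PC=1 exec 'MOV B, A'. After: A=0 B=0 C=3 D=0 ZF=0 PC=2
Step 3: PC=2 exec 'ADD A, B'. After: A=0 B=0 C=3 D=0 ZF=1 PC=3
Step 4: PC=3 exec 'MOV B, D'. After: A=0 B=0 C=3 D=0 ZF=1 PC=4
Step 5: PC=4 exec 'MOV D, 0'. After: A=0 B=0 C=3 D=0 ZF=1 PC=5
Step 6: PC=5 exec 'MUL D, 3'. After: A=0 B=0 C=3 D=0 ZF=1 PC=6
Step 7: PC=6 exec 'HALT'. After: A=0 B=0 C=3 D=0 ZF=1 PC=6 HALTED
Total instructions executed: 7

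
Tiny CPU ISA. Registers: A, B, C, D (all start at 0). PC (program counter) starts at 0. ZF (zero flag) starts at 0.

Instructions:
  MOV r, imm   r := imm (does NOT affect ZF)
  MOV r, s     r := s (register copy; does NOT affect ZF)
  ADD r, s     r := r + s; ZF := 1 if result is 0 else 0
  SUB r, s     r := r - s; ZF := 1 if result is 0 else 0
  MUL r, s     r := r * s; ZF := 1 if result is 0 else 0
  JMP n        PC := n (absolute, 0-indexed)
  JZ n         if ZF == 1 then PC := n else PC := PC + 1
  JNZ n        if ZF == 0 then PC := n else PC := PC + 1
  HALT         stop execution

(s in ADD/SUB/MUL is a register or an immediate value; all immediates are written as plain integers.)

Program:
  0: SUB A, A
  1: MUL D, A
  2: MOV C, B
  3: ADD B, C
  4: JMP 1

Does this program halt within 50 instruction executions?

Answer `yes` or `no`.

Answer: no

Derivation:
Step 1: PC=0 exec 'SUB A, A'. After: A=0 B=0 C=0 D=0 ZF=1 PC=1
Step 2: PC=1 exec 'MUL D, A'. After: A=0 B=0 C=0 D=0 ZF=1 PC=2
Step 3: PC=2 exec 'MOV C, B'. After: A=0 B=0 C=0 D=0 ZF=1 PC=3
Step 4: PC=3 exec 'ADD B, C'. After: A=0 B=0 C=0 D=0 ZF=1 PC=4
Step 5: PC=4 exec 'JMP 1'. After: A=0 B=0 C=0 D=0 ZF=1 PC=1
State after step 5 equals state after step 1: the program is in a cycle of length 4 and will never halt.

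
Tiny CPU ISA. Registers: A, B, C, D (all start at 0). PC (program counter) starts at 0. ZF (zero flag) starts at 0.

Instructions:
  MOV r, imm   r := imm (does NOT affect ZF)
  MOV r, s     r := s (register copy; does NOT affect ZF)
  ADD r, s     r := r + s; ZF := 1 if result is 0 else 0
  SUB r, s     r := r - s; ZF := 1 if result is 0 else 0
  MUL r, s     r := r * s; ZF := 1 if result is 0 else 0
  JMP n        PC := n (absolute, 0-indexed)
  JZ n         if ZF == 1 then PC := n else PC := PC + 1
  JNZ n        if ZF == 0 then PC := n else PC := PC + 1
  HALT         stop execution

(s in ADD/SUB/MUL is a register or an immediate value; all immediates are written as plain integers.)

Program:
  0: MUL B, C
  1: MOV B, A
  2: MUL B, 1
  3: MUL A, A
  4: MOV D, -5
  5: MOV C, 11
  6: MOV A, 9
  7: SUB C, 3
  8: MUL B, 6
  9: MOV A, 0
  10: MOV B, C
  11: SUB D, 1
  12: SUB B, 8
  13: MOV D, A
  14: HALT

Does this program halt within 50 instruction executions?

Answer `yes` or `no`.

Answer: yes

Derivation:
Step 1: PC=0 exec 'MUL B, C'. After: A=0 B=0 C=0 D=0 ZF=1 PC=1
Step 2: PC=1 exec 'MOV B, A'. After: A=0 B=0 C=0 D=0 ZF=1 PC=2
Step 3: PC=2 exec 'MUL B, 1'. After: A=0 B=0 C=0 D=0 ZF=1 PC=3
Step 4: PC=3 exec 'MUL A, A'. After: A=0 B=0 C=0 D=0 ZF=1 PC=4
Step 5: PC=4 exec 'MOV D, -5'. After: A=0 B=0 C=0 D=-5 ZF=1 PC=5
Step 6: PC=5 exec 'MOV C, 11'. After: A=0 B=0 C=11 D=-5 ZF=1 PC=6
Step 7: PC=6 exec 'MOV A, 9'. After: A=9 B=0 C=11 D=-5 ZF=1 PC=7
Step 8: PC=7 exec 'SUB C, 3'. After: A=9 B=0 C=8 D=-5 ZF=0 PC=8
Step 9: PC=8 exec 'MUL B, 6'. After: A=9 B=0 C=8 D=-5 ZF=1 PC=9
Step 10: PC=9 exec 'MOV A, 0'. After: A=0 B=0 C=8 D=-5 ZF=1 PC=10
Step 11: PC=10 exec 'MOV B, C'. After: A=0 B=8 C=8 D=-5 ZF=1 PC=11
Step 12: PC=11 exec 'SUB D, 1'. After: A=0 B=8 C=8 D=-6 ZF=0 PC=12
Step 13: PC=12 exec 'SUB B, 8'. After: A=0 B=0 C=8 D=-6 ZF=1 PC=13
Step 14: PC=13 exec 'MOV D, A'. After: A=0 B=0 C=8 D=0 ZF=1 PC=14
Step 15: PC=14 exec 'HALT'. After: A=0 B=0 C=8 D=0 ZF=1 PC=14 HALTED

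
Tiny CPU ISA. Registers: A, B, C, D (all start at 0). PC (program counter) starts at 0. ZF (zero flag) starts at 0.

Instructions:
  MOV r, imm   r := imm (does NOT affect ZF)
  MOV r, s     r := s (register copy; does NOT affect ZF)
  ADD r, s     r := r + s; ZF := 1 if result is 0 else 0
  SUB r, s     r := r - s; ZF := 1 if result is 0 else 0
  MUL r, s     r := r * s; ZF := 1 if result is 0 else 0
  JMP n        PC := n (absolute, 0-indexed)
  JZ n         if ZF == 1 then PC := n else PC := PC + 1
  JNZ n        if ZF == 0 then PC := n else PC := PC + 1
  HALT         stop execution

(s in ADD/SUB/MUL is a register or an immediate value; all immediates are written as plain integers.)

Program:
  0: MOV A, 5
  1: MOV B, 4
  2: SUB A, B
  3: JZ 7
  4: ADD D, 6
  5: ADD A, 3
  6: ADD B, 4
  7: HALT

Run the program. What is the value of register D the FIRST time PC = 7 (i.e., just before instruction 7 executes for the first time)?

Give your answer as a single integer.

Step 1: PC=0 exec 'MOV A, 5'. After: A=5 B=0 C=0 D=0 ZF=0 PC=1
Step 2: PC=1 exec 'MOV B, 4'. After: A=5 B=4 C=0 D=0 ZF=0 PC=2
Step 3: PC=2 exec 'SUB A, B'. After: A=1 B=4 C=0 D=0 ZF=0 PC=3
Step 4: PC=3 exec 'JZ 7'. After: A=1 B=4 C=0 D=0 ZF=0 PC=4
Step 5: PC=4 exec 'ADD D, 6'. After: A=1 B=4 C=0 D=6 ZF=0 PC=5
Step 6: PC=5 exec 'ADD A, 3'. After: A=4 B=4 C=0 D=6 ZF=0 PC=6
Step 7: PC=6 exec 'ADD B, 4'. After: A=4 B=8 C=0 D=6 ZF=0 PC=7
First time PC=7: D=6

6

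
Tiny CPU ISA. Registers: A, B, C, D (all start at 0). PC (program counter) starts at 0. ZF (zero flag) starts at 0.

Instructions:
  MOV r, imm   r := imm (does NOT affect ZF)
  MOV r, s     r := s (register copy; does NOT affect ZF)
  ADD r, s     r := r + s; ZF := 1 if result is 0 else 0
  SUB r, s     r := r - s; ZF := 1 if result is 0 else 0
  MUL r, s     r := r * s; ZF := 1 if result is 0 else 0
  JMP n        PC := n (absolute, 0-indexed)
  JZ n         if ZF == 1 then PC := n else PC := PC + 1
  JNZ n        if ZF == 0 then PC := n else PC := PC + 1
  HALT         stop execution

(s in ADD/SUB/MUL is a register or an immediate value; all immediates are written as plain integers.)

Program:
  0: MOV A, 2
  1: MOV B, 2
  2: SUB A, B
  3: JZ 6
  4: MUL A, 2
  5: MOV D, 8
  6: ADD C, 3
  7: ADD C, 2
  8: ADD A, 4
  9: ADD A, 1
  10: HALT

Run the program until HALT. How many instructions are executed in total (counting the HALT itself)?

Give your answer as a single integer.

Step 1: PC=0 exec 'MOV A, 2'. After: A=2 B=0 C=0 D=0 ZF=0 PC=1
Step 2: PC=1 exec 'MOV B, 2'. After: A=2 B=2 C=0 D=0 ZF=0 PC=2
Step 3: PC=2 exec 'SUB A, B'. After: A=0 B=2 C=0 D=0 ZF=1 PC=3
Step 4: PC=3 exec 'JZ 6'. After: A=0 B=2 C=0 D=0 ZF=1 PC=6
Step 5: PC=6 exec 'ADD C, 3'. After: A=0 B=2 C=3 D=0 ZF=0 PC=7
Step 6: PC=7 exec 'ADD C, 2'. After: A=0 B=2 C=5 D=0 ZF=0 PC=8
Step 7: PC=8 exec 'ADD A, 4'. After: A=4 B=2 C=5 D=0 ZF=0 PC=9
Step 8: PC=9 exec 'ADD A, 1'. After: A=5 B=2 C=5 D=0 ZF=0 PC=10
Step 9: PC=10 exec 'HALT'. After: A=5 B=2 C=5 D=0 ZF=0 PC=10 HALTED
Total instructions executed: 9

Answer: 9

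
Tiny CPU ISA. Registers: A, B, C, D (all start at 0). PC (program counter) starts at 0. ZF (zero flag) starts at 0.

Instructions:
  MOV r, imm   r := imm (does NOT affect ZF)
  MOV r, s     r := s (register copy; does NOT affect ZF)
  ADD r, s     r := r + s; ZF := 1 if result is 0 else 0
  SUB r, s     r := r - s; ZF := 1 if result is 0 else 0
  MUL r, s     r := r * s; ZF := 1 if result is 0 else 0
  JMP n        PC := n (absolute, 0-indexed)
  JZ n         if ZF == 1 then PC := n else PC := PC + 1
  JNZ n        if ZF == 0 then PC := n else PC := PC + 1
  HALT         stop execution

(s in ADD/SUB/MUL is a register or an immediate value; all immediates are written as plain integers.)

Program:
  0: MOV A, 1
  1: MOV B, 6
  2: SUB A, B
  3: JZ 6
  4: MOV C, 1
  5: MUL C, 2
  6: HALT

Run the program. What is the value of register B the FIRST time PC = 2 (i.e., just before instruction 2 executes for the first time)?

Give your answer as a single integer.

Step 1: PC=0 exec 'MOV A, 1'. After: A=1 B=0 C=0 D=0 ZF=0 PC=1
Step 2: PC=1 exec 'MOV B, 6'. After: A=1 B=6 C=0 D=0 ZF=0 PC=2
First time PC=2: B=6

6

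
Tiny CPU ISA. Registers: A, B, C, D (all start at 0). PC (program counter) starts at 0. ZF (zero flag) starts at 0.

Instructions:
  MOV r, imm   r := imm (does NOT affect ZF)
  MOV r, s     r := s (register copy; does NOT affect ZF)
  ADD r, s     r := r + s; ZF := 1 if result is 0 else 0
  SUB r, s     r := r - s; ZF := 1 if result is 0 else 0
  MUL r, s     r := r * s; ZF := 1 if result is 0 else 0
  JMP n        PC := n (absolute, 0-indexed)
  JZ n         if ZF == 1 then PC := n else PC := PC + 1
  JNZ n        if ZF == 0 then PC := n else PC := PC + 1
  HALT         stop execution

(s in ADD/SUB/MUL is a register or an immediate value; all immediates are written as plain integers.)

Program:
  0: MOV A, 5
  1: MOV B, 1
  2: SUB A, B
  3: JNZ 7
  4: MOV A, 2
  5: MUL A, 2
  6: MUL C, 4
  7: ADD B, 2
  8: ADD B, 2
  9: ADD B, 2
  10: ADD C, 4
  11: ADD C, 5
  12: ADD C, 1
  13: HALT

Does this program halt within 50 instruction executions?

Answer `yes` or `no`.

Step 1: PC=0 exec 'MOV A, 5'. After: A=5 B=0 C=0 D=0 ZF=0 PC=1
Step 2: PC=1 exec 'MOV B, 1'. After: A=5 B=1 C=0 D=0 ZF=0 PC=2
Step 3: PC=2 exec 'SUB A, B'. After: A=4 B=1 C=0 D=0 ZF=0 PC=3
Step 4: PC=3 exec 'JNZ 7'. After: A=4 B=1 C=0 D=0 ZF=0 PC=7
Step 5: PC=7 exec 'ADD B, 2'. After: A=4 B=3 C=0 D=0 ZF=0 PC=8
Step 6: PC=8 exec 'ADD B, 2'. After: A=4 B=5 C=0 D=0 ZF=0 PC=9
Step 7: PC=9 exec 'ADD B, 2'. After: A=4 B=7 C=0 D=0 ZF=0 PC=10
Step 8: PC=10 exec 'ADD C, 4'. After: A=4 B=7 C=4 D=0 ZF=0 PC=11
Step 9: PC=11 exec 'ADD C, 5'. After: A=4 B=7 C=9 D=0 ZF=0 PC=12
Step 10: PC=12 exec 'ADD C, 1'. After: A=4 B=7 C=10 D=0 ZF=0 PC=13
Step 11: PC=13 exec 'HALT'. After: A=4 B=7 C=10 D=0 ZF=0 PC=13 HALTED

Answer: yes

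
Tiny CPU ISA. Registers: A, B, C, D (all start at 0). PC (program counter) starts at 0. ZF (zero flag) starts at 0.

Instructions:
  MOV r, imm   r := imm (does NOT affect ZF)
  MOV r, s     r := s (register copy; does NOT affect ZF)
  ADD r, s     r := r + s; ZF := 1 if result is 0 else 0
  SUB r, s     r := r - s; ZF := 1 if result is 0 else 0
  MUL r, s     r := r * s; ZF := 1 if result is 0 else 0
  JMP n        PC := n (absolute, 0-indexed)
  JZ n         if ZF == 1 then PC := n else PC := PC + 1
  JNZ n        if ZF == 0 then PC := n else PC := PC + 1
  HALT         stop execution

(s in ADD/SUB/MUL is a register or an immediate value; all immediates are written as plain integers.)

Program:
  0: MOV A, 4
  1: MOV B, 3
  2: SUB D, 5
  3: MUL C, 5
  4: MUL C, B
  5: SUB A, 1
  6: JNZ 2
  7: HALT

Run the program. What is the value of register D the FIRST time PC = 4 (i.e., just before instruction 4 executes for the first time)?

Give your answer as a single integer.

Step 1: PC=0 exec 'MOV A, 4'. After: A=4 B=0 C=0 D=0 ZF=0 PC=1
Step 2: PC=1 exec 'MOV B, 3'. After: A=4 B=3 C=0 D=0 ZF=0 PC=2
Step 3: PC=2 exec 'SUB D, 5'. After: A=4 B=3 C=0 D=-5 ZF=0 PC=3
Step 4: PC=3 exec 'MUL C, 5'. After: A=4 B=3 C=0 D=-5 ZF=1 PC=4
First time PC=4: D=-5

-5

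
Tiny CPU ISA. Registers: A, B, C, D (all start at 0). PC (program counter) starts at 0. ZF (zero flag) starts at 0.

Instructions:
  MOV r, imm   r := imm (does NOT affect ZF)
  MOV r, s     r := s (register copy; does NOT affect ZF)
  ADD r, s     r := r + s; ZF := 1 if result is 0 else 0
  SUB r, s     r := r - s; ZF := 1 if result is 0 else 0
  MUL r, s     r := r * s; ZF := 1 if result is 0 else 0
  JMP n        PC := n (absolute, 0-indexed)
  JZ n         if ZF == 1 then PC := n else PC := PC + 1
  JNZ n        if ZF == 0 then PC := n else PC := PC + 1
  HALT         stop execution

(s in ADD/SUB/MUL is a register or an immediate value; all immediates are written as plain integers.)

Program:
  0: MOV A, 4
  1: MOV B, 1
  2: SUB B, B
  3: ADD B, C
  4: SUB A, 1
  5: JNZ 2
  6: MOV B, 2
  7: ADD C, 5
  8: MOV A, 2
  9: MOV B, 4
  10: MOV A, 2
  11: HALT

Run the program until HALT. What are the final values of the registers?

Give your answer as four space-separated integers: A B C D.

Step 1: PC=0 exec 'MOV A, 4'. After: A=4 B=0 C=0 D=0 ZF=0 PC=1
Step 2: PC=1 exec 'MOV B, 1'. After: A=4 B=1 C=0 D=0 ZF=0 PC=2
Step 3: PC=2 exec 'SUB B, B'. After: A=4 B=0 C=0 D=0 ZF=1 PC=3
Step 4: PC=3 exec 'ADD B, C'. After: A=4 B=0 C=0 D=0 ZF=1 PC=4
Step 5: PC=4 exec 'SUB A, 1'. After: A=3 B=0 C=0 D=0 ZF=0 PC=5
Step 6: PC=5 exec 'JNZ 2'. After: A=3 B=0 C=0 D=0 ZF=0 PC=2
Step 7: PC=2 exec 'SUB B, B'. After: A=3 B=0 C=0 D=0 ZF=1 PC=3
Step 8: PC=3 exec 'ADD B, C'. After: A=3 B=0 C=0 D=0 ZF=1 PC=4
Step 9: PC=4 exec 'SUB A, 1'. After: A=2 B=0 C=0 D=0 ZF=0 PC=5
Step 10: PC=5 exec 'JNZ 2'. After: A=2 B=0 C=0 D=0 ZF=0 PC=2
Step 11: PC=2 exec 'SUB B, B'. After: A=2 B=0 C=0 D=0 ZF=1 PC=3
Step 12: PC=3 exec 'ADD B, C'. After: A=2 B=0 C=0 D=0 ZF=1 PC=4
Step 13: PC=4 exec 'SUB A, 1'. After: A=1 B=0 C=0 D=0 ZF=0 PC=5
Step 14: PC=5 exec 'JNZ 2'. After: A=1 B=0 C=0 D=0 ZF=0 PC=2
Step 15: PC=2 exec 'SUB B, B'. After: A=1 B=0 C=0 D=0 ZF=1 PC=3
Step 16: PC=3 exec 'ADD B, C'. After: A=1 B=0 C=0 D=0 ZF=1 PC=4
Step 17: PC=4 exec 'SUB A, 1'. After: A=0 B=0 C=0 D=0 ZF=1 PC=5
Step 18: PC=5 exec 'JNZ 2'. After: A=0 B=0 C=0 D=0 ZF=1 PC=6
Step 19: PC=6 exec 'MOV B, 2'. After: A=0 B=2 C=0 D=0 ZF=1 PC=7
Step 20: PC=7 exec 'ADD C, 5'. After: A=0 B=2 C=5 D=0 ZF=0 PC=8
Step 21: PC=8 exec 'MOV A, 2'. After: A=2 B=2 C=5 D=0 ZF=0 PC=9
Step 22: PC=9 exec 'MOV B, 4'. After: A=2 B=4 C=5 D=0 ZF=0 PC=10
Step 23: PC=10 exec 'MOV A, 2'. After: A=2 B=4 C=5 D=0 ZF=0 PC=11
Step 24: PC=11 exec 'HALT'. After: A=2 B=4 C=5 D=0 ZF=0 PC=11 HALTED

Answer: 2 4 5 0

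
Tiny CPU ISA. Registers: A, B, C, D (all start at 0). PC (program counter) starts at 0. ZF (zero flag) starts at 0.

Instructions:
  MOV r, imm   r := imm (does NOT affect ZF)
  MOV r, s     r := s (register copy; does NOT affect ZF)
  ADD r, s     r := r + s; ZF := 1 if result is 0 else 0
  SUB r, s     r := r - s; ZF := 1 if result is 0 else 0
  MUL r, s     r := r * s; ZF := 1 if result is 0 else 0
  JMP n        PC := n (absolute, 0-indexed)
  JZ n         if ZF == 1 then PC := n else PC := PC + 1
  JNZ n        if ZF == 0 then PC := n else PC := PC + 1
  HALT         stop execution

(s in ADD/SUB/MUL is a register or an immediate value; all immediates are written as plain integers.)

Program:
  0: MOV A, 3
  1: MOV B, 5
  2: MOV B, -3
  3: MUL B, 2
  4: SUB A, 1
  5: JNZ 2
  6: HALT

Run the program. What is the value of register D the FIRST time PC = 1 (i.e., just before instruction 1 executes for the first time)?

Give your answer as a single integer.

Step 1: PC=0 exec 'MOV A, 3'. After: A=3 B=0 C=0 D=0 ZF=0 PC=1
First time PC=1: D=0

0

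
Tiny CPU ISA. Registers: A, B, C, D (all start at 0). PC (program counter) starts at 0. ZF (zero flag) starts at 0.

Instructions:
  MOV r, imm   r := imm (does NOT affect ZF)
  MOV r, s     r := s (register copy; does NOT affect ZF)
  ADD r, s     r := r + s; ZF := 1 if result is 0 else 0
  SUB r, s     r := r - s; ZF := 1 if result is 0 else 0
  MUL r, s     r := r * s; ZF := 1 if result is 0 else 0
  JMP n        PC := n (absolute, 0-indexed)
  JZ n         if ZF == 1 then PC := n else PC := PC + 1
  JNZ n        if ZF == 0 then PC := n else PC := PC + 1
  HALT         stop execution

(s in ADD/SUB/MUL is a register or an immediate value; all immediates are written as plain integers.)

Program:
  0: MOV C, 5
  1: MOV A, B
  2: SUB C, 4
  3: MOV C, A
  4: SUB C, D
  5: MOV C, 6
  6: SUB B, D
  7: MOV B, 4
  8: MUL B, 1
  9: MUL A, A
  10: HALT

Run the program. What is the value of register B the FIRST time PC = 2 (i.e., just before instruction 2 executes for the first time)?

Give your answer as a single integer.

Step 1: PC=0 exec 'MOV C, 5'. After: A=0 B=0 C=5 D=0 ZF=0 PC=1
Step 2: PC=1 exec 'MOV A, B'. After: A=0 B=0 C=5 D=0 ZF=0 PC=2
First time PC=2: B=0

0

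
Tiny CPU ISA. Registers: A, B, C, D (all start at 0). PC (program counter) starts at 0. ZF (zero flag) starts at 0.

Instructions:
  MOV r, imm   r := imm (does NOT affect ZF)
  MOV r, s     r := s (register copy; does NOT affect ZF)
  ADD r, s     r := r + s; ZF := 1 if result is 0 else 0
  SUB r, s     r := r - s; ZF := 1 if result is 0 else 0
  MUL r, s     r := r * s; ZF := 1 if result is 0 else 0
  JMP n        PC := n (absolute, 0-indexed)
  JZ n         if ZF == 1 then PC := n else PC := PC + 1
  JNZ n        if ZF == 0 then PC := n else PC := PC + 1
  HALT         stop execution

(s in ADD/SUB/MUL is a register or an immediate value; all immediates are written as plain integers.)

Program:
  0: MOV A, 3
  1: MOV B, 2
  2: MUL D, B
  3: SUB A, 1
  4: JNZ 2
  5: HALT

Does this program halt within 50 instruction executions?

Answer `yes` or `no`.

Answer: yes

Derivation:
Step 1: PC=0 exec 'MOV A, 3'. After: A=3 B=0 C=0 D=0 ZF=0 PC=1
Step 2: PC=1 exec 'MOV B, 2'. After: A=3 B=2 C=0 D=0 ZF=0 PC=2
Step 3: PC=2 exec 'MUL D, B'. After: A=3 B=2 C=0 D=0 ZF=1 PC=3
Step 4: PC=3 exec 'SUB A, 1'. After: A=2 B=2 C=0 D=0 ZF=0 PC=4
Step 5: PC=4 exec 'JNZ 2'. After: A=2 B=2 C=0 D=0 ZF=0 PC=2
Step 6: PC=2 exec 'MUL D, B'. After: A=2 B=2 C=0 D=0 ZF=1 PC=3
Step 7: PC=3 exec 'SUB A, 1'. After: A=1 B=2 C=0 D=0 ZF=0 PC=4
Step 8: PC=4 exec 'JNZ 2'. After: A=1 B=2 C=0 D=0 ZF=0 PC=2
Step 9: PC=2 exec 'MUL D, B'. After: A=1 B=2 C=0 D=0 ZF=1 PC=3
Step 10: PC=3 exec 'SUB A, 1'. After: A=0 B=2 C=0 D=0 ZF=1 PC=4
Step 11: PC=4 exec 'JNZ 2'. After: A=0 B=2 C=0 D=0 ZF=1 PC=5
Step 12: PC=5 exec 'HALT'. After: A=0 B=2 C=0 D=0 ZF=1 PC=5 HALTED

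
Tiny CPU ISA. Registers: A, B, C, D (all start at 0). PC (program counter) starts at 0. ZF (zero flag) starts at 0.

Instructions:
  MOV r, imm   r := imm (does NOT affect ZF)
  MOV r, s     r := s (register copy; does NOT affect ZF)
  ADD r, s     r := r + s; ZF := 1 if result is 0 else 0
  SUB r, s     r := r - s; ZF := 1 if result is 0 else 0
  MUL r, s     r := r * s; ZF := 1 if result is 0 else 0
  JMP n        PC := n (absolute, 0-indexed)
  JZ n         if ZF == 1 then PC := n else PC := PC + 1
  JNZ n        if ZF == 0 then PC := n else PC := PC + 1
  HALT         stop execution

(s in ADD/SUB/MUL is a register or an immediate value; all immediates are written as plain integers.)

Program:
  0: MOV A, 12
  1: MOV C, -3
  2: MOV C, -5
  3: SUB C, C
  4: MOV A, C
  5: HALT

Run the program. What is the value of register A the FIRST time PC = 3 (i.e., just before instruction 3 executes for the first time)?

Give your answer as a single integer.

Step 1: PC=0 exec 'MOV A, 12'. After: A=12 B=0 C=0 D=0 ZF=0 PC=1
Step 2: PC=1 exec 'MOV C, -3'. After: A=12 B=0 C=-3 D=0 ZF=0 PC=2
Step 3: PC=2 exec 'MOV C, -5'. After: A=12 B=0 C=-5 D=0 ZF=0 PC=3
First time PC=3: A=12

12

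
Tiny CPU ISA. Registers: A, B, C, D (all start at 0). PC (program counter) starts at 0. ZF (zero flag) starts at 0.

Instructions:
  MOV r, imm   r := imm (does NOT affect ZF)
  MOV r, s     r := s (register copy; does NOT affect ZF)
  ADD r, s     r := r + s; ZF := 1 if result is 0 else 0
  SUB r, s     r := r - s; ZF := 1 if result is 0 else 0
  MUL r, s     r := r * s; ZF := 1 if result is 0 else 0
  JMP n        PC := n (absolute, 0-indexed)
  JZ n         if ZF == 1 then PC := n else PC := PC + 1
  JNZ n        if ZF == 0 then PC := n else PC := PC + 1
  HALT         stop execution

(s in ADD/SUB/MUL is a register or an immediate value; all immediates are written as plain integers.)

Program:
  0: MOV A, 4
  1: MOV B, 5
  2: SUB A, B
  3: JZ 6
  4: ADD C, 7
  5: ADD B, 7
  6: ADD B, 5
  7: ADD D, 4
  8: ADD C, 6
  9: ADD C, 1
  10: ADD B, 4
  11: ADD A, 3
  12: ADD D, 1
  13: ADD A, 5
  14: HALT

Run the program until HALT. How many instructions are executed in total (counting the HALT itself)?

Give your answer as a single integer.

Answer: 15

Derivation:
Step 1: PC=0 exec 'MOV A, 4'. After: A=4 B=0 C=0 D=0 ZF=0 PC=1
Step 2: PC=1 exec 'MOV B, 5'. After: A=4 B=5 C=0 D=0 ZF=0 PC=2
Step 3: PC=2 exec 'SUB A, B'. After: A=-1 B=5 C=0 D=0 ZF=0 PC=3
Step 4: PC=3 exec 'JZ 6'. After: A=-1 B=5 C=0 D=0 ZF=0 PC=4
Step 5: PC=4 exec 'ADD C, 7'. After: A=-1 B=5 C=7 D=0 ZF=0 PC=5
Step 6: PC=5 exec 'ADD B, 7'. After: A=-1 B=12 C=7 D=0 ZF=0 PC=6
Step 7: PC=6 exec 'ADD B, 5'. After: A=-1 B=17 C=7 D=0 ZF=0 PC=7
Step 8: PC=7 exec 'ADD D, 4'. After: A=-1 B=17 C=7 D=4 ZF=0 PC=8
Step 9: PC=8 exec 'ADD C, 6'. After: A=-1 B=17 C=13 D=4 ZF=0 PC=9
Step 10: PC=9 exec 'ADD C, 1'. After: A=-1 B=17 C=14 D=4 ZF=0 PC=10
Step 11: PC=10 exec 'ADD B, 4'. After: A=-1 B=21 C=14 D=4 ZF=0 PC=11
Step 12: PC=11 exec 'ADD A, 3'. After: A=2 B=21 C=14 D=4 ZF=0 PC=12
Step 13: PC=12 exec 'ADD D, 1'. After: A=2 B=21 C=14 D=5 ZF=0 PC=13
Step 14: PC=13 exec 'ADD A, 5'. After: A=7 B=21 C=14 D=5 ZF=0 PC=14
Step 15: PC=14 exec 'HALT'. After: A=7 B=21 C=14 D=5 ZF=0 PC=14 HALTED
Total instructions executed: 15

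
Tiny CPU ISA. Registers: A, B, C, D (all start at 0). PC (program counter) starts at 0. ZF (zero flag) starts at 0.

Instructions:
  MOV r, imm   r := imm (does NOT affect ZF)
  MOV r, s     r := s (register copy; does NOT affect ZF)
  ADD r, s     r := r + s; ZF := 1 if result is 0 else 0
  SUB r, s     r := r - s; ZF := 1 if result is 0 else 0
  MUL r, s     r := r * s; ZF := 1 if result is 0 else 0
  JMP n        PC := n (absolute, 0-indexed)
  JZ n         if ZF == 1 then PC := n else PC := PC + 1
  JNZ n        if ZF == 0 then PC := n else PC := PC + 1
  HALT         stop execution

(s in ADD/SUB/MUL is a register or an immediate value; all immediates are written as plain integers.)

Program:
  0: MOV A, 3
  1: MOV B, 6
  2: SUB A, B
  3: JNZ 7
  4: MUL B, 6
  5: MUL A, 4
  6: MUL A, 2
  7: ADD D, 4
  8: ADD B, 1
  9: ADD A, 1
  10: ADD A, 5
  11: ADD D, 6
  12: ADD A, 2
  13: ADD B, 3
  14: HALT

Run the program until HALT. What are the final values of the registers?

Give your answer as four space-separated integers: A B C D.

Step 1: PC=0 exec 'MOV A, 3'. After: A=3 B=0 C=0 D=0 ZF=0 PC=1
Step 2: PC=1 exec 'MOV B, 6'. After: A=3 B=6 C=0 D=0 ZF=0 PC=2
Step 3: PC=2 exec 'SUB A, B'. After: A=-3 B=6 C=0 D=0 ZF=0 PC=3
Step 4: PC=3 exec 'JNZ 7'. After: A=-3 B=6 C=0 D=0 ZF=0 PC=7
Step 5: PC=7 exec 'ADD D, 4'. After: A=-3 B=6 C=0 D=4 ZF=0 PC=8
Step 6: PC=8 exec 'ADD B, 1'. After: A=-3 B=7 C=0 D=4 ZF=0 PC=9
Step 7: PC=9 exec 'ADD A, 1'. After: A=-2 B=7 C=0 D=4 ZF=0 PC=10
Step 8: PC=10 exec 'ADD A, 5'. After: A=3 B=7 C=0 D=4 ZF=0 PC=11
Step 9: PC=11 exec 'ADD D, 6'. After: A=3 B=7 C=0 D=10 ZF=0 PC=12
Step 10: PC=12 exec 'ADD A, 2'. After: A=5 B=7 C=0 D=10 ZF=0 PC=13
Step 11: PC=13 exec 'ADD B, 3'. After: A=5 B=10 C=0 D=10 ZF=0 PC=14
Step 12: PC=14 exec 'HALT'. After: A=5 B=10 C=0 D=10 ZF=0 PC=14 HALTED

Answer: 5 10 0 10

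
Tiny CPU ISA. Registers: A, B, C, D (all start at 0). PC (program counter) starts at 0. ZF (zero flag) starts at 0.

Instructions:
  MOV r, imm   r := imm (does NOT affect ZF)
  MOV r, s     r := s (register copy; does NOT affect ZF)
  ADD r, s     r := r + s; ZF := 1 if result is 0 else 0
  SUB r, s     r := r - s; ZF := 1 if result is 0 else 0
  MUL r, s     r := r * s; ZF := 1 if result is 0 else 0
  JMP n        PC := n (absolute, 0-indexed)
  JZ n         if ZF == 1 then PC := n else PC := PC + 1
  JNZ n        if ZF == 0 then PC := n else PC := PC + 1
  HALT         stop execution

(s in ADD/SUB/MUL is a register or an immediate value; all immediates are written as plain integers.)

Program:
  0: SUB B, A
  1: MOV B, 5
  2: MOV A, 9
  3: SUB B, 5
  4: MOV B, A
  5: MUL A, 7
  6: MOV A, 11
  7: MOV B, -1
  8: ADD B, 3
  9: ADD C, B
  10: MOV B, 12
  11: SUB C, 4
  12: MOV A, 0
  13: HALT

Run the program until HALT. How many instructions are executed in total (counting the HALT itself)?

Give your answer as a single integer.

Step 1: PC=0 exec 'SUB B, A'. After: A=0 B=0 C=0 D=0 ZF=1 PC=1
Step 2: PC=1 exec 'MOV B, 5'. After: A=0 B=5 C=0 D=0 ZF=1 PC=2
Step 3: PC=2 exec 'MOV A, 9'. After: A=9 B=5 C=0 D=0 ZF=1 PC=3
Step 4: PC=3 exec 'SUB B, 5'. After: A=9 B=0 C=0 D=0 ZF=1 PC=4
Step 5: PC=4 exec 'MOV B, A'. After: A=9 B=9 C=0 D=0 ZF=1 PC=5
Step 6: PC=5 exec 'MUL A, 7'. After: A=63 B=9 C=0 D=0 ZF=0 PC=6
Step 7: PC=6 exec 'MOV A, 11'. After: A=11 B=9 C=0 D=0 ZF=0 PC=7
Step 8: PC=7 exec 'MOV B, -1'. After: A=11 B=-1 C=0 D=0 ZF=0 PC=8
Step 9: PC=8 exec 'ADD B, 3'. After: A=11 B=2 C=0 D=0 ZF=0 PC=9
Step 10: PC=9 exec 'ADD C, B'. After: A=11 B=2 C=2 D=0 ZF=0 PC=10
Step 11: PC=10 exec 'MOV B, 12'. After: A=11 B=12 C=2 D=0 ZF=0 PC=11
Step 12: PC=11 exec 'SUB C, 4'. After: A=11 B=12 C=-2 D=0 ZF=0 PC=12
Step 13: PC=12 exec 'MOV A, 0'. After: A=0 B=12 C=-2 D=0 ZF=0 PC=13
Step 14: PC=13 exec 'HALT'. After: A=0 B=12 C=-2 D=0 ZF=0 PC=13 HALTED
Total instructions executed: 14

Answer: 14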